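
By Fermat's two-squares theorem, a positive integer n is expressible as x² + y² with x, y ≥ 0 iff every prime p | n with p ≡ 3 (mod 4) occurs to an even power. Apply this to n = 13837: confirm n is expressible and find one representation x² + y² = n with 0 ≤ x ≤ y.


Step 1: Factor n = 13837 = 101 · 137.
Step 2: Check the mod-4 condition on each prime factor: 101 ≡ 1 (mod 4), exponent 1; 137 ≡ 1 (mod 4), exponent 1.
All primes ≡ 3 (mod 4) appear to even exponent (or don't appear), so by the two-squares theorem n IS expressible as a sum of two squares.
Step 3: Build a representation. Here n = 101 · 137 is a product of primes ≡ 1 (mod 4). Each prime p ≡ 1 (mod 4) is itself a sum of two squares; find a² by testing p − a² for a perfect square:
  101: 101 − 1² = 100 = 10² ⇒ 101 = 1² + 10².
  137: 137 − 1² = 136, 137 − 2² = 133, 137 − 3² = 128, 137 − 4² = 121 = 11² ⇒ 137 = 4² + 11².
  Combine using the Brahmagupta–Fibonacci identity (a² + b²)(c² + d²) = (ac − bd)² + (ad + bc)² = (ac + bd)² + (ad − bc)²:
  101 · 137 = 13837: from (1² + 10²)(4² + 11²), take (1·4 − 10·11, 1·11 + 10·4) = (4 − 110, 11 + 40) = (-106, 51); dropping signs (only squares matter) gives (106, 51); check 106² + 51² = 11236 + 2601 = 13837 ✓.
Step 4: Order so x ≤ y and verify: 51² + 106² = 2601 + 11236 = 13837 = n. ✓

n = 13837 = 51² + 106² (one valid representation with x ≤ y).


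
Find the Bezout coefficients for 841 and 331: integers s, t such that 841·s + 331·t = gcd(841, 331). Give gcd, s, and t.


Euclidean algorithm on (841, 331) — divide until remainder is 0:
  841 = 2 · 331 + 179
  331 = 1 · 179 + 152
  179 = 1 · 152 + 27
  152 = 5 · 27 + 17
  27 = 1 · 17 + 10
  17 = 1 · 10 + 7
  10 = 1 · 7 + 3
  7 = 2 · 3 + 1
  3 = 3 · 1 + 0
gcd(841, 331) = 1.
Track Bezout coefficients alongside the remainders: start with r₀ = 841 = a·1 + b·0 (s = 1, t = 0) and r₁ = 331 = a·0 + b·1 (s = 0, t = 1); each new remainder r_{k+1} = r_{k-1} − q_k·r_k inherits s_{k+1} = s_{k-1} − q_k·s_k, t_{k+1} = t_{k-1} − q_k·t_k, so r_k = a·s_k + b·t_k at every step:
  q = 2: r = 179, s = 1 − 2·0 = 1, t = 0 − 2·1 = -2  (check: 841·1 + 331·(-2) = 179)
  q = 1: r = 152, s = 0 − 1·1 = -1, t = 1 − 1·(-2) = 3  (check: 841·(-1) + 331·3 = 152)
  q = 1: r = 27, s = 1 − 1·(-1) = 2, t = -2 − 1·3 = -5  (check: 841·2 + 331·(-5) = 27)
  q = 5: r = 17, s = -1 − 5·2 = -11, t = 3 − 5·(-5) = 28  (check: 841·(-11) + 331·28 = 17)
  q = 1: r = 10, s = 2 − 1·(-11) = 13, t = -5 − 1·28 = -33  (check: 841·13 + 331·(-33) = 10)
  q = 1: r = 7, s = -11 − 1·13 = -24, t = 28 − 1·(-33) = 61  (check: 841·(-24) + 331·61 = 7)
  q = 1: r = 3, s = 13 − 1·(-24) = 37, t = -33 − 1·61 = -94  (check: 841·37 + 331·(-94) = 3)
  q = 2: r = 1, s = -24 − 2·37 = -98, t = 61 − 2·(-94) = 249  (check: 841·(-98) + 331·249 = 1)
The row with r = 1 (the gcd) gives the Bezout coefficients s = -98, t = 249.
Result: 841 · (-98) + 331 · (249) = 1.

gcd(841, 331) = 1; s = -98, t = 249 (check: 841·(-98) + 331·249 = 1).


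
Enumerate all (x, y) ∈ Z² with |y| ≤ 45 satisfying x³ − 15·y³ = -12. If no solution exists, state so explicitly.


The equation is x³ - 15y³ = -12. For fixed y, x³ = 15·y³ − 12, so a solution requires the RHS to be a perfect cube.
Strategy: iterate y from -45 to 45, compute RHS = 15·y³ − 12, and check whether it is a (positive or negative) perfect cube.
Check small values of y:
  y = 0: RHS = -12 is not a perfect cube.
  y = 1: RHS = 3 is not a perfect cube.
  y = -1: RHS = -27 = (-3)³ ⇒ x = -3 works.
  y = 2: RHS = 108 is not a perfect cube.
  y = -2: RHS = -132 is not a perfect cube.
  y = 3: RHS = 393 is not a perfect cube.
  y = -3: RHS = -417 is not a perfect cube.
Continuing the search up to |y| = 45 finds no further solutions beyond those listed.
Collected solutions: (-3, -1).

Solutions (with |y| ≤ 45): (-3, -1).


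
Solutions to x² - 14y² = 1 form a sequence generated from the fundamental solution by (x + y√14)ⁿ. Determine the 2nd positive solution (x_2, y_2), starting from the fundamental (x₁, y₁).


Step 1: Find the fundamental solution (x₁, y₁) of x² - 14y² = 1.
  Expand √14 as a continued fraction. a₀ = ⌊√14⌋ = 3; iterate m_{k+1} = d_k·a_k − m_k, d_{k+1} = (14 − m_{k+1}²)/d_k, a_{k+1} = ⌊(a₀ + m_{k+1})/d_{k+1}⌋ (starting m₀ = 0, d₀ = 1), with convergents p_k = a_k·p_{k-1} + p_{k-2}, q_k = a_k·q_{k-1} + q_{k-2} (p₋₁ = 1, q₋₁ = 0):
  k = 0: a₀ = 3; p₀/q₀ = 3/1; p₀² − 14·q₀² = 9 − 14 = -5.
  k = 1: m = 3, d = 5, a = ⌊(3 + 3)/5⌋ = 1; p/q = (1·3 + 1)/(1·1 + 0) = 4/1; p² − 14·q² = 16 − 14 = 2.
  k = 2: m = 2, d = 2, a = ⌊(3 + 2)/2⌋ = 2; p/q = (2·4 + 3)/(2·1 + 1) = 11/3; p² − 14·q² = 121 − 126 = -5.
  k = 3: m = 2, d = 5, a = ⌊(3 + 2)/5⌋ = 1; p/q = (1·11 + 4)/(1·3 + 1) = 15/4; p² − 14·q² = 225 − 224 = 1.
  The first convergent with p² − 14·q² = 1 gives the fundamental solution (x₁, y₁) = (15, 4).
Step 2: Apply the recurrence (x_{n+1}, y_{n+1}) = (x₁x_n + 14y₁y_n, x₁y_n + y₁x_n) repeatedly.
  From (x_1, y_1) = (15, 4): x_2 = 15·15 + 14·4·4 = 449; y_2 = 15·4 + 4·15 = 120.
Step 3: Verify x_2² - 14·y_2² = 201601 - 201600 = 1 (should be 1). ✓

(x_1, y_1) = (15, 4); (x_2, y_2) = (449, 120).


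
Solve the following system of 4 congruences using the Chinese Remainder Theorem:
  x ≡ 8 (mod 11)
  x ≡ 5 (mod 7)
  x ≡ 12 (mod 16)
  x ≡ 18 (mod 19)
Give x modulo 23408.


Product of moduli M = 11 · 7 · 16 · 19 = 23408.
Merge one congruence at a time:
  Start: x ≡ 8 (mod 11).
  Combine with x ≡ 5 (mod 7); new modulus lcm = 77.
    Write x = 8 + 11·t and substitute into x ≡ 5 (mod 7): 11·t ≡ 5 − 8 = -3 (mod 7).
    Reduce coefficients mod 7: 4·t ≡ 4 (mod 7).
    The inverse of 4 mod 7 is 2 (since 4·2 = 8 = 1·7 + 1), so t ≡ 2·4 = 8 ≡ 1 (mod 7).
    Then x = 8 + 11·1 = 19, valid modulo lcm(11, 7) = 77: x ≡ 19 (mod 77).
  Combine with x ≡ 12 (mod 16); new modulus lcm = 1232.
    Write x = 19 + 77·t and substitute into x ≡ 12 (mod 16): 77·t ≡ 12 − 19 = -7 (mod 16).
    Reduce coefficients mod 16: 13·t ≡ 9 (mod 16).
    The inverse of 13 mod 16 is 5 (since 13·5 = 65 = 4·16 + 1), so t ≡ 5·9 = 45 ≡ 13 (mod 16).
    Then x = 19 + 77·13 = 1020, valid modulo lcm(77, 16) = 1232: x ≡ 1020 (mod 1232).
  Combine with x ≡ 18 (mod 19); new modulus lcm = 23408.
    Write x = 1020 + 1232·t and substitute into x ≡ 18 (mod 19): 1232·t ≡ 18 − 1020 = -1002 (mod 19).
    Reduce coefficients mod 19: 16·t ≡ 5 (mod 19).
    The inverse of 16 mod 19 is 6 (since 16·6 = 96 = 5·19 + 1), so t ≡ 6·5 = 30 ≡ 11 (mod 19).
    Then x = 1020 + 1232·11 = 14572, valid modulo lcm(1232, 19) = 23408: x ≡ 14572 (mod 23408).
Verify against each original: 14572 mod 11 = 8, 14572 mod 7 = 5, 14572 mod 16 = 12, 14572 mod 19 = 18.

x ≡ 14572 (mod 23408).


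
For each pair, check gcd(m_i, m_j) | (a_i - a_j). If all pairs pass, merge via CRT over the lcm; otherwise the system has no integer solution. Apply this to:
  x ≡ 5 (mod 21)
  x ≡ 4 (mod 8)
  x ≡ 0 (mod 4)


Moduli 21, 8, 4 are not pairwise coprime, so CRT works modulo lcm(m_i) when all pairwise compatibility conditions hold.
Pairwise compatibility: gcd(m_i, m_j) must divide a_i - a_j for every pair.
Merge one congruence at a time:
  Start: x ≡ 5 (mod 21).
  Combine with x ≡ 4 (mod 8): gcd(21, 8) = 1; 4 - 5 = -1, which IS divisible by 1, so compatible.
    Write x = 5 + 21·t and substitute into x ≡ 4 (mod 8): 21·t ≡ 4 − 5 = -1 (mod 8).
    Reduce coefficients mod 8: 5·t ≡ 7 (mod 8).
    The inverse of 5 mod 8 is 5 (since 5·5 = 25 = 3·8 + 1), so t ≡ 5·7 = 35 ≡ 3 (mod 8).
    Then x = 5 + 21·3 = 68, valid modulo lcm(21, 8) = 168: x ≡ 68 (mod 168).
  Combine with x ≡ 0 (mod 4): gcd(168, 4) = 4; 0 - 68 = -68, which IS divisible by 4, so compatible.
    Write x = 68 + 168·t and substitute into x ≡ 0 (mod 4): 168·t ≡ 0 − 68 = -68 (mod 4).
    Divide the congruence (and modulus) by g = 4: 42·t ≡ -17 (mod 1).
    Modulo 1 every t works; take t = 0.
    Then x = 68 + 168·0 = 68, valid modulo lcm(168, 4) = 168: x ≡ 68 (mod 168).
Verify: 68 mod 21 = 5, 68 mod 8 = 4, 68 mod 4 = 0.

x ≡ 68 (mod 168).


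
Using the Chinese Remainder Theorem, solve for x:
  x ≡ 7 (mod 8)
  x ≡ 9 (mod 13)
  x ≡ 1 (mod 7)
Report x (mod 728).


Moduli 8, 13, 7 are pairwise coprime; by CRT there is a unique solution modulo M = 8 · 13 · 7 = 728.
Solve pairwise, accumulating the modulus:
  Start with x ≡ 7 (mod 8).
  Combine with x ≡ 9 (mod 13): since gcd(8, 13) = 1, we get a unique residue mod 104.
    Write x = 7 + 8·t and substitute into x ≡ 9 (mod 13): 8·t ≡ 9 − 7 = 2 (mod 13).
    The inverse of 8 mod 13 is 5 (since 8·5 = 40 = 3·13 + 1), so t ≡ 5·2 = 10 ≡ 10 (mod 13).
    Then x = 7 + 8·10 = 87, valid modulo lcm(8, 13) = 104: x ≡ 87 (mod 104).
  Combine with x ≡ 1 (mod 7): since gcd(104, 7) = 1, we get a unique residue mod 728.
    Write x = 87 + 104·t and substitute into x ≡ 1 (mod 7): 104·t ≡ 1 − 87 = -86 (mod 7).
    Reduce coefficients mod 7: 6·t ≡ 5 (mod 7).
    The inverse of 6 mod 7 is 6 (since 6·6 = 36 = 5·7 + 1), so t ≡ 6·5 = 30 ≡ 2 (mod 7).
    Then x = 87 + 104·2 = 295, valid modulo lcm(104, 7) = 728: x ≡ 295 (mod 728).
Verify: 295 mod 8 = 7 ✓, 295 mod 13 = 9 ✓, 295 mod 7 = 1 ✓.

x ≡ 295 (mod 728).


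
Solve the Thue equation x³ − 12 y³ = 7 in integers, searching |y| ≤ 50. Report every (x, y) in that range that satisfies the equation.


The equation is x³ - 12y³ = 7. For fixed y, x³ = 12·y³ + 7, so a solution requires the RHS to be a perfect cube.
Strategy: iterate y from -50 to 50, compute RHS = 12·y³ + 7, and check whether it is a (positive or negative) perfect cube.
Check small values of y:
  y = 0: RHS = 7 is not a perfect cube.
  y = 1: RHS = 19 is not a perfect cube.
  y = -1: RHS = -5 is not a perfect cube.
  y = 2: RHS = 103 is not a perfect cube.
  y = -2: RHS = -89 is not a perfect cube.
  y = 3: RHS = 331 is not a perfect cube.
  y = -3: RHS = -317 is not a perfect cube.
Continuing the search up to |y| = 50 finds no solutions either.
No (x, y) in the scanned range satisfies the equation.

No integer solutions with |y| ≤ 50.


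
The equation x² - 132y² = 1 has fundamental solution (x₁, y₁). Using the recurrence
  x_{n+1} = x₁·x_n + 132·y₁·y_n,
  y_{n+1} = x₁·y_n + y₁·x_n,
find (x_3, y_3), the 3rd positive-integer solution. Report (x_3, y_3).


Step 1: Find the fundamental solution (x₁, y₁) of x² - 132y² = 1.
  Expand √132 as a continued fraction. a₀ = ⌊√132⌋ = 11; iterate m_{k+1} = d_k·a_k − m_k, d_{k+1} = (132 − m_{k+1}²)/d_k, a_{k+1} = ⌊(a₀ + m_{k+1})/d_{k+1}⌋ (starting m₀ = 0, d₀ = 1), with convergents p_k = a_k·p_{k-1} + p_{k-2}, q_k = a_k·q_{k-1} + q_{k-2} (p₋₁ = 1, q₋₁ = 0):
  k = 0: a₀ = 11; p₀/q₀ = 11/1; p₀² − 132·q₀² = 121 − 132 = -11.
  k = 1: m = 11, d = 11, a = ⌊(11 + 11)/11⌋ = 2; p/q = (2·11 + 1)/(2·1 + 0) = 23/2; p² − 132·q² = 529 − 528 = 1.
  The first convergent with p² − 132·q² = 1 gives the fundamental solution (x₁, y₁) = (23, 2).
Step 2: Apply the recurrence (x_{n+1}, y_{n+1}) = (x₁x_n + 132y₁y_n, x₁y_n + y₁x_n) repeatedly.
  From (x_1, y_1) = (23, 2): x_2 = 23·23 + 132·2·2 = 1057; y_2 = 23·2 + 2·23 = 92.
  From (x_2, y_2) = (1057, 92): x_3 = 23·1057 + 132·2·92 = 48599; y_3 = 23·92 + 2·1057 = 4230.
Step 3: Verify x_3² - 132·y_3² = 2361862801 - 2361862800 = 1 (should be 1). ✓

(x_1, y_1) = (23, 2); (x_3, y_3) = (48599, 4230).


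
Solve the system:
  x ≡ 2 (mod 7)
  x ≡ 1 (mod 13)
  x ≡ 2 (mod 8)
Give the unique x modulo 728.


Moduli 7, 13, 8 are pairwise coprime; by CRT there is a unique solution modulo M = 7 · 13 · 8 = 728.
Solve pairwise, accumulating the modulus:
  Start with x ≡ 2 (mod 7).
  Combine with x ≡ 1 (mod 13): since gcd(7, 13) = 1, we get a unique residue mod 91.
    Write x = 2 + 7·t and substitute into x ≡ 1 (mod 13): 7·t ≡ 1 − 2 = -1 (mod 13).
    Reduce coefficients mod 13: 7·t ≡ 12 (mod 13).
    The inverse of 7 mod 13 is 2 (since 7·2 = 14 = 1·13 + 1), so t ≡ 2·12 = 24 ≡ 11 (mod 13).
    Then x = 2 + 7·11 = 79, valid modulo lcm(7, 13) = 91: x ≡ 79 (mod 91).
  Combine with x ≡ 2 (mod 8): since gcd(91, 8) = 1, we get a unique residue mod 728.
    Write x = 79 + 91·t and substitute into x ≡ 2 (mod 8): 91·t ≡ 2 − 79 = -77 (mod 8).
    Reduce coefficients mod 8: 3·t ≡ 3 (mod 8).
    The inverse of 3 mod 8 is 3 (since 3·3 = 9 = 1·8 + 1), so t ≡ 3·3 = 9 ≡ 1 (mod 8).
    Then x = 79 + 91·1 = 170, valid modulo lcm(91, 8) = 728: x ≡ 170 (mod 728).
Verify: 170 mod 7 = 2 ✓, 170 mod 13 = 1 ✓, 170 mod 8 = 2 ✓.

x ≡ 170 (mod 728).


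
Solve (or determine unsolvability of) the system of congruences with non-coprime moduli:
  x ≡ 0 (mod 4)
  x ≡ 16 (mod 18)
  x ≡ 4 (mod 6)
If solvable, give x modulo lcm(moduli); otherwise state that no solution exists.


Moduli 4, 18, 6 are not pairwise coprime, so CRT works modulo lcm(m_i) when all pairwise compatibility conditions hold.
Pairwise compatibility: gcd(m_i, m_j) must divide a_i - a_j for every pair.
Merge one congruence at a time:
  Start: x ≡ 0 (mod 4).
  Combine with x ≡ 16 (mod 18): gcd(4, 18) = 2; 16 - 0 = 16, which IS divisible by 2, so compatible.
    Write x = 0 + 4·t and substitute into x ≡ 16 (mod 18): 4·t ≡ 16 − 0 = 16 (mod 18).
    Divide the congruence (and modulus) by g = 2: 2·t ≡ 8 (mod 9).
    The inverse of 2 mod 9 is 5 (since 2·5 = 10 = 1·9 + 1), so t ≡ 5·8 = 40 ≡ 4 (mod 9).
    Then x = 0 + 4·4 = 16, valid modulo lcm(4, 18) = 36: x ≡ 16 (mod 36).
  Combine with x ≡ 4 (mod 6): gcd(36, 6) = 6; 4 - 16 = -12, which IS divisible by 6, so compatible.
    Write x = 16 + 36·t and substitute into x ≡ 4 (mod 6): 36·t ≡ 4 − 16 = -12 (mod 6).
    Divide the congruence (and modulus) by g = 6: 6·t ≡ -2 (mod 1).
    Modulo 1 every t works; take t = 0.
    Then x = 16 + 36·0 = 16, valid modulo lcm(36, 6) = 36: x ≡ 16 (mod 36).
Verify: 16 mod 4 = 0, 16 mod 18 = 16, 16 mod 6 = 4.

x ≡ 16 (mod 36).


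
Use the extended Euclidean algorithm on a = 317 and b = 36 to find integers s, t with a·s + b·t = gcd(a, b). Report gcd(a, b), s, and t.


Euclidean algorithm on (317, 36) — divide until remainder is 0:
  317 = 8 · 36 + 29
  36 = 1 · 29 + 7
  29 = 4 · 7 + 1
  7 = 7 · 1 + 0
gcd(317, 36) = 1.
Track Bezout coefficients alongside the remainders: start with r₀ = 317 = a·1 + b·0 (s = 1, t = 0) and r₁ = 36 = a·0 + b·1 (s = 0, t = 1); each new remainder r_{k+1} = r_{k-1} − q_k·r_k inherits s_{k+1} = s_{k-1} − q_k·s_k, t_{k+1} = t_{k-1} − q_k·t_k, so r_k = a·s_k + b·t_k at every step:
  q = 8: r = 29, s = 1 − 8·0 = 1, t = 0 − 8·1 = -8  (check: 317·1 + 36·(-8) = 29)
  q = 1: r = 7, s = 0 − 1·1 = -1, t = 1 − 1·(-8) = 9  (check: 317·(-1) + 36·9 = 7)
  q = 4: r = 1, s = 1 − 4·(-1) = 5, t = -8 − 4·9 = -44  (check: 317·5 + 36·(-44) = 1)
The row with r = 1 (the gcd) gives the Bezout coefficients s = 5, t = -44.
Result: 317 · (5) + 36 · (-44) = 1.

gcd(317, 36) = 1; s = 5, t = -44 (check: 317·5 + 36·(-44) = 1).


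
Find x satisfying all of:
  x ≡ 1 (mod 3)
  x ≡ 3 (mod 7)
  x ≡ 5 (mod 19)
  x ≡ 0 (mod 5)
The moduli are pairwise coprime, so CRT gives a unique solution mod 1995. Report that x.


Product of moduli M = 3 · 7 · 19 · 5 = 1995.
Merge one congruence at a time:
  Start: x ≡ 1 (mod 3).
  Combine with x ≡ 3 (mod 7); new modulus lcm = 21.
    Write x = 1 + 3·t and substitute into x ≡ 3 (mod 7): 3·t ≡ 3 − 1 = 2 (mod 7).
    The inverse of 3 mod 7 is 5 (since 3·5 = 15 = 2·7 + 1), so t ≡ 5·2 = 10 ≡ 3 (mod 7).
    Then x = 1 + 3·3 = 10, valid modulo lcm(3, 7) = 21: x ≡ 10 (mod 21).
  Combine with x ≡ 5 (mod 19); new modulus lcm = 399.
    Write x = 10 + 21·t and substitute into x ≡ 5 (mod 19): 21·t ≡ 5 − 10 = -5 (mod 19).
    Reduce coefficients mod 19: 2·t ≡ 14 (mod 19).
    The inverse of 2 mod 19 is 10 (since 2·10 = 20 = 1·19 + 1), so t ≡ 10·14 = 140 ≡ 7 (mod 19).
    Then x = 10 + 21·7 = 157, valid modulo lcm(21, 19) = 399: x ≡ 157 (mod 399).
  Combine with x ≡ 0 (mod 5); new modulus lcm = 1995.
    Write x = 157 + 399·t and substitute into x ≡ 0 (mod 5): 399·t ≡ 0 − 157 = -157 (mod 5).
    Reduce coefficients mod 5: 4·t ≡ 3 (mod 5).
    The inverse of 4 mod 5 is 4 (since 4·4 = 16 = 3·5 + 1), so t ≡ 4·3 = 12 ≡ 2 (mod 5).
    Then x = 157 + 399·2 = 955, valid modulo lcm(399, 5) = 1995: x ≡ 955 (mod 1995).
Verify against each original: 955 mod 3 = 1, 955 mod 7 = 3, 955 mod 19 = 5, 955 mod 5 = 0.

x ≡ 955 (mod 1995).


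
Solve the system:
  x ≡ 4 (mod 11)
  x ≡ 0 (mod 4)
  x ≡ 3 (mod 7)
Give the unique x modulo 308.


Moduli 11, 4, 7 are pairwise coprime; by CRT there is a unique solution modulo M = 11 · 4 · 7 = 308.
Solve pairwise, accumulating the modulus:
  Start with x ≡ 4 (mod 11).
  Combine with x ≡ 0 (mod 4): since gcd(11, 4) = 1, we get a unique residue mod 44.
    Write x = 4 + 11·t and substitute into x ≡ 0 (mod 4): 11·t ≡ 0 − 4 = -4 (mod 4).
    Reduce coefficients mod 4: 3·t ≡ 0 (mod 4).
    The inverse of 3 mod 4 is 3 (since 3·3 = 9 = 2·4 + 1), so t ≡ 3·0 = 0 ≡ 0 (mod 4).
    Then x = 4 + 11·0 = 4, valid modulo lcm(11, 4) = 44: x ≡ 4 (mod 44).
  Combine with x ≡ 3 (mod 7): since gcd(44, 7) = 1, we get a unique residue mod 308.
    Write x = 4 + 44·t and substitute into x ≡ 3 (mod 7): 44·t ≡ 3 − 4 = -1 (mod 7).
    Reduce coefficients mod 7: 2·t ≡ 6 (mod 7).
    The inverse of 2 mod 7 is 4 (since 2·4 = 8 = 1·7 + 1), so t ≡ 4·6 = 24 ≡ 3 (mod 7).
    Then x = 4 + 44·3 = 136, valid modulo lcm(44, 7) = 308: x ≡ 136 (mod 308).
Verify: 136 mod 11 = 4 ✓, 136 mod 4 = 0 ✓, 136 mod 7 = 3 ✓.

x ≡ 136 (mod 308).


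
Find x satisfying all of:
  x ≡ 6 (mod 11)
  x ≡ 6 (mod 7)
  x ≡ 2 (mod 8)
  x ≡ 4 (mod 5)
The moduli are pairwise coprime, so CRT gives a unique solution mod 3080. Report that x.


Product of moduli M = 11 · 7 · 8 · 5 = 3080.
Merge one congruence at a time:
  Start: x ≡ 6 (mod 11).
  Combine with x ≡ 6 (mod 7); new modulus lcm = 77.
    Write x = 6 + 11·t and substitute into x ≡ 6 (mod 7): 11·t ≡ 6 − 6 = 0 (mod 7).
    Reduce coefficients mod 7: 4·t ≡ 0 (mod 7).
    The inverse of 4 mod 7 is 2 (since 4·2 = 8 = 1·7 + 1), so t ≡ 2·0 = 0 ≡ 0 (mod 7).
    Then x = 6 + 11·0 = 6, valid modulo lcm(11, 7) = 77: x ≡ 6 (mod 77).
  Combine with x ≡ 2 (mod 8); new modulus lcm = 616.
    Write x = 6 + 77·t and substitute into x ≡ 2 (mod 8): 77·t ≡ 2 − 6 = -4 (mod 8).
    Reduce coefficients mod 8: 5·t ≡ 4 (mod 8).
    The inverse of 5 mod 8 is 5 (since 5·5 = 25 = 3·8 + 1), so t ≡ 5·4 = 20 ≡ 4 (mod 8).
    Then x = 6 + 77·4 = 314, valid modulo lcm(77, 8) = 616: x ≡ 314 (mod 616).
  Combine with x ≡ 4 (mod 5); new modulus lcm = 3080.
    Write x = 314 + 616·t and substitute into x ≡ 4 (mod 5): 616·t ≡ 4 − 314 = -310 (mod 5).
    Reduce coefficients mod 5: 1·t ≡ 0 (mod 5).
    So t ≡ 0 (mod 5).
    Then x = 314 + 616·0 = 314, valid modulo lcm(616, 5) = 3080: x ≡ 314 (mod 3080).
Verify against each original: 314 mod 11 = 6, 314 mod 7 = 6, 314 mod 8 = 2, 314 mod 5 = 4.

x ≡ 314 (mod 3080).


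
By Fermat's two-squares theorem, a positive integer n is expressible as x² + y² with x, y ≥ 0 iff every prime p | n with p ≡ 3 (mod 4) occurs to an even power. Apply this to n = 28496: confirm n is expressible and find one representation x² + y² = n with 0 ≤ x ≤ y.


Step 1: Factor n = 28496 = 2^4 · 13 · 137.
Step 2: Check the mod-4 condition on each prime factor: 2 = 2 (special); 13 ≡ 1 (mod 4), exponent 1; 137 ≡ 1 (mod 4), exponent 1.
All primes ≡ 3 (mod 4) appear to even exponent (or don't appear), so by the two-squares theorem n IS expressible as a sum of two squares.
Step 3: Build a representation. Group n = k² · m with k = 4 and m = 13 · 137 = 1781 (a product of primes ≡ 1 (mod 4)); a representation of m scales to one of n via (k·x)² + (k·y)² = k²(x² + y²). Each prime p ≡ 1 (mod 4) is itself a sum of two squares; find a² by testing p − a² for a perfect square:
  13: 13 − 1² = 12, 13 − 2² = 9 = 3² ⇒ 13 = 2² + 3².
  137: 137 − 1² = 136, 137 − 2² = 133, 137 − 3² = 128, 137 − 4² = 121 = 11² ⇒ 137 = 4² + 11².
  Combine using the Brahmagupta–Fibonacci identity (a² + b²)(c² + d²) = (ac − bd)² + (ad + bc)² = (ac + bd)² + (ad − bc)²:
  13 · 137 = 1781: from (2² + 3²)(4² + 11²), take (2·4 − 3·11, 2·11 + 3·4) = (8 − 33, 22 + 12) = (-25, 34); dropping signs (only squares matter) gives (25, 34); check 25² + 34² = 625 + 1156 = 1781 ✓.
  Scale by k = 4: (4·25, 4·34) = (100, 136).
Step 4: Order so x ≤ y and verify: 100² + 136² = 10000 + 18496 = 28496 = n. ✓

n = 28496 = 100² + 136² (one valid representation with x ≤ y).


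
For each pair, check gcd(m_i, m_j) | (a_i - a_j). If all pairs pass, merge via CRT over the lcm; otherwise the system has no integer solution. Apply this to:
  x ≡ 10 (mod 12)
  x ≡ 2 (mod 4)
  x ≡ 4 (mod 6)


Moduli 12, 4, 6 are not pairwise coprime, so CRT works modulo lcm(m_i) when all pairwise compatibility conditions hold.
Pairwise compatibility: gcd(m_i, m_j) must divide a_i - a_j for every pair.
Merge one congruence at a time:
  Start: x ≡ 10 (mod 12).
  Combine with x ≡ 2 (mod 4): gcd(12, 4) = 4; 2 - 10 = -8, which IS divisible by 4, so compatible.
    Write x = 10 + 12·t and substitute into x ≡ 2 (mod 4): 12·t ≡ 2 − 10 = -8 (mod 4).
    Divide the congruence (and modulus) by g = 4: 3·t ≡ -2 (mod 1).
    Modulo 1 every t works; take t = 0.
    Then x = 10 + 12·0 = 10, valid modulo lcm(12, 4) = 12: x ≡ 10 (mod 12).
  Combine with x ≡ 4 (mod 6): gcd(12, 6) = 6; 4 - 10 = -6, which IS divisible by 6, so compatible.
    Write x = 10 + 12·t and substitute into x ≡ 4 (mod 6): 12·t ≡ 4 − 10 = -6 (mod 6).
    Divide the congruence (and modulus) by g = 6: 2·t ≡ -1 (mod 1).
    Modulo 1 every t works; take t = 0.
    Then x = 10 + 12·0 = 10, valid modulo lcm(12, 6) = 12: x ≡ 10 (mod 12).
Verify: 10 mod 12 = 10, 10 mod 4 = 2, 10 mod 6 = 4.

x ≡ 10 (mod 12).


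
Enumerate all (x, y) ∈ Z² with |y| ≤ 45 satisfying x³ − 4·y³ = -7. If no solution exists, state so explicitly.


The equation is x³ - 4y³ = -7. For fixed y, x³ = 4·y³ − 7, so a solution requires the RHS to be a perfect cube.
Strategy: iterate y from -45 to 45, compute RHS = 4·y³ − 7, and check whether it is a (positive or negative) perfect cube.
Check small values of y:
  y = 0: RHS = -7 is not a perfect cube.
  y = 1: RHS = -3 is not a perfect cube.
  y = -1: RHS = -11 is not a perfect cube.
  y = 2: RHS = 25 is not a perfect cube.
  y = -2: RHS = -39 is not a perfect cube.
  y = 3: RHS = 101 is not a perfect cube.
  y = -3: RHS = -115 is not a perfect cube.
Continuing the search up to |y| = 45 finds no solutions either.
No (x, y) in the scanned range satisfies the equation.

No integer solutions with |y| ≤ 45.


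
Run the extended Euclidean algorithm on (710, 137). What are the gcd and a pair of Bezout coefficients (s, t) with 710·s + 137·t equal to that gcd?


Euclidean algorithm on (710, 137) — divide until remainder is 0:
  710 = 5 · 137 + 25
  137 = 5 · 25 + 12
  25 = 2 · 12 + 1
  12 = 12 · 1 + 0
gcd(710, 137) = 1.
Track Bezout coefficients alongside the remainders: start with r₀ = 710 = a·1 + b·0 (s = 1, t = 0) and r₁ = 137 = a·0 + b·1 (s = 0, t = 1); each new remainder r_{k+1} = r_{k-1} − q_k·r_k inherits s_{k+1} = s_{k-1} − q_k·s_k, t_{k+1} = t_{k-1} − q_k·t_k, so r_k = a·s_k + b·t_k at every step:
  q = 5: r = 25, s = 1 − 5·0 = 1, t = 0 − 5·1 = -5  (check: 710·1 + 137·(-5) = 25)
  q = 5: r = 12, s = 0 − 5·1 = -5, t = 1 − 5·(-5) = 26  (check: 710·(-5) + 137·26 = 12)
  q = 2: r = 1, s = 1 − 2·(-5) = 11, t = -5 − 2·26 = -57  (check: 710·11 + 137·(-57) = 1)
The row with r = 1 (the gcd) gives the Bezout coefficients s = 11, t = -57.
Result: 710 · (11) + 137 · (-57) = 1.

gcd(710, 137) = 1; s = 11, t = -57 (check: 710·11 + 137·(-57) = 1).


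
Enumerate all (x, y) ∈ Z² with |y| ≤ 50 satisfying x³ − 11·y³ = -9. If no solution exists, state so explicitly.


The equation is x³ - 11y³ = -9. For fixed y, x³ = 11·y³ − 9, so a solution requires the RHS to be a perfect cube.
Strategy: iterate y from -50 to 50, compute RHS = 11·y³ − 9, and check whether it is a (positive or negative) perfect cube.
Check small values of y:
  y = 0: RHS = -9 is not a perfect cube.
  y = 1: RHS = 2 is not a perfect cube.
  y = -1: RHS = -20 is not a perfect cube.
  y = 2: RHS = 79 is not a perfect cube.
  y = -2: RHS = -97 is not a perfect cube.
  y = 3: RHS = 288 is not a perfect cube.
  y = -3: RHS = -306 is not a perfect cube.
Continuing the search up to |y| = 50 finds no solutions either.
No (x, y) in the scanned range satisfies the equation.

No integer solutions with |y| ≤ 50.


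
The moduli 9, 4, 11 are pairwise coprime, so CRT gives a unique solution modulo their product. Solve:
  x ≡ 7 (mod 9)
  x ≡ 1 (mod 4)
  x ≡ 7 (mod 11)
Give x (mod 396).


Moduli 9, 4, 11 are pairwise coprime; by CRT there is a unique solution modulo M = 9 · 4 · 11 = 396.
Solve pairwise, accumulating the modulus:
  Start with x ≡ 7 (mod 9).
  Combine with x ≡ 1 (mod 4): since gcd(9, 4) = 1, we get a unique residue mod 36.
    Write x = 7 + 9·t and substitute into x ≡ 1 (mod 4): 9·t ≡ 1 − 7 = -6 (mod 4).
    Reduce coefficients mod 4: 1·t ≡ 2 (mod 4).
    So t ≡ 2 (mod 4).
    Then x = 7 + 9·2 = 25, valid modulo lcm(9, 4) = 36: x ≡ 25 (mod 36).
  Combine with x ≡ 7 (mod 11): since gcd(36, 11) = 1, we get a unique residue mod 396.
    Write x = 25 + 36·t and substitute into x ≡ 7 (mod 11): 36·t ≡ 7 − 25 = -18 (mod 11).
    Reduce coefficients mod 11: 3·t ≡ 4 (mod 11).
    The inverse of 3 mod 11 is 4 (since 3·4 = 12 = 1·11 + 1), so t ≡ 4·4 = 16 ≡ 5 (mod 11).
    Then x = 25 + 36·5 = 205, valid modulo lcm(36, 11) = 396: x ≡ 205 (mod 396).
Verify: 205 mod 9 = 7 ✓, 205 mod 4 = 1 ✓, 205 mod 11 = 7 ✓.

x ≡ 205 (mod 396).


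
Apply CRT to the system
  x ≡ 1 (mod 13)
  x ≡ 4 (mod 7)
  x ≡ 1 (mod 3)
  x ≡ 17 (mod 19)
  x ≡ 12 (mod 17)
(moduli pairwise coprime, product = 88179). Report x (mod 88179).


Product of moduli M = 13 · 7 · 3 · 19 · 17 = 88179.
Merge one congruence at a time:
  Start: x ≡ 1 (mod 13).
  Combine with x ≡ 4 (mod 7); new modulus lcm = 91.
    Write x = 1 + 13·t and substitute into x ≡ 4 (mod 7): 13·t ≡ 4 − 1 = 3 (mod 7).
    Reduce coefficients mod 7: 6·t ≡ 3 (mod 7).
    The inverse of 6 mod 7 is 6 (since 6·6 = 36 = 5·7 + 1), so t ≡ 6·3 = 18 ≡ 4 (mod 7).
    Then x = 1 + 13·4 = 53, valid modulo lcm(13, 7) = 91: x ≡ 53 (mod 91).
  Combine with x ≡ 1 (mod 3); new modulus lcm = 273.
    Write x = 53 + 91·t and substitute into x ≡ 1 (mod 3): 91·t ≡ 1 − 53 = -52 (mod 3).
    Reduce coefficients mod 3: 1·t ≡ 2 (mod 3).
    So t ≡ 2 (mod 3).
    Then x = 53 + 91·2 = 235, valid modulo lcm(91, 3) = 273: x ≡ 235 (mod 273).
  Combine with x ≡ 17 (mod 19); new modulus lcm = 5187.
    Write x = 235 + 273·t and substitute into x ≡ 17 (mod 19): 273·t ≡ 17 − 235 = -218 (mod 19).
    Reduce coefficients mod 19: 7·t ≡ 10 (mod 19).
    The inverse of 7 mod 19 is 11 (since 7·11 = 77 = 4·19 + 1), so t ≡ 11·10 = 110 ≡ 15 (mod 19).
    Then x = 235 + 273·15 = 4330, valid modulo lcm(273, 19) = 5187: x ≡ 4330 (mod 5187).
  Combine with x ≡ 12 (mod 17); new modulus lcm = 88179.
    Write x = 4330 + 5187·t and substitute into x ≡ 12 (mod 17): 5187·t ≡ 12 − 4330 = -4318 (mod 17).
    Reduce coefficients mod 17: 2·t ≡ 0 (mod 17).
    The inverse of 2 mod 17 is 9 (since 2·9 = 18 = 1·17 + 1), so t ≡ 9·0 = 0 ≡ 0 (mod 17).
    Then x = 4330 + 5187·0 = 4330, valid modulo lcm(5187, 17) = 88179: x ≡ 4330 (mod 88179).
Verify against each original: 4330 mod 13 = 1, 4330 mod 7 = 4, 4330 mod 3 = 1, 4330 mod 19 = 17, 4330 mod 17 = 12.

x ≡ 4330 (mod 88179).


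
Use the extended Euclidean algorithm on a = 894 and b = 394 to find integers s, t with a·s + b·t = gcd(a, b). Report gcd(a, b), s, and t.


Euclidean algorithm on (894, 394) — divide until remainder is 0:
  894 = 2 · 394 + 106
  394 = 3 · 106 + 76
  106 = 1 · 76 + 30
  76 = 2 · 30 + 16
  30 = 1 · 16 + 14
  16 = 1 · 14 + 2
  14 = 7 · 2 + 0
gcd(894, 394) = 2.
Track Bezout coefficients alongside the remainders: start with r₀ = 894 = a·1 + b·0 (s = 1, t = 0) and r₁ = 394 = a·0 + b·1 (s = 0, t = 1); each new remainder r_{k+1} = r_{k-1} − q_k·r_k inherits s_{k+1} = s_{k-1} − q_k·s_k, t_{k+1} = t_{k-1} − q_k·t_k, so r_k = a·s_k + b·t_k at every step:
  q = 2: r = 106, s = 1 − 2·0 = 1, t = 0 − 2·1 = -2  (check: 894·1 + 394·(-2) = 106)
  q = 3: r = 76, s = 0 − 3·1 = -3, t = 1 − 3·(-2) = 7  (check: 894·(-3) + 394·7 = 76)
  q = 1: r = 30, s = 1 − 1·(-3) = 4, t = -2 − 1·7 = -9  (check: 894·4 + 394·(-9) = 30)
  q = 2: r = 16, s = -3 − 2·4 = -11, t = 7 − 2·(-9) = 25  (check: 894·(-11) + 394·25 = 16)
  q = 1: r = 14, s = 4 − 1·(-11) = 15, t = -9 − 1·25 = -34  (check: 894·15 + 394·(-34) = 14)
  q = 1: r = 2, s = -11 − 1·15 = -26, t = 25 − 1·(-34) = 59  (check: 894·(-26) + 394·59 = 2)
The row with r = 2 (the gcd) gives the Bezout coefficients s = -26, t = 59.
Result: 894 · (-26) + 394 · (59) = 2.

gcd(894, 394) = 2; s = -26, t = 59 (check: 894·(-26) + 394·59 = 2).


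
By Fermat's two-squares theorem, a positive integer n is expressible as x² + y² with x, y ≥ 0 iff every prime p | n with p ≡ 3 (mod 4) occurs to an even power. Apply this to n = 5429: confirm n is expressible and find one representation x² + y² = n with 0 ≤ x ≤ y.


Step 1: Factor n = 5429 = 61 · 89.
Step 2: Check the mod-4 condition on each prime factor: 61 ≡ 1 (mod 4), exponent 1; 89 ≡ 1 (mod 4), exponent 1.
All primes ≡ 3 (mod 4) appear to even exponent (or don't appear), so by the two-squares theorem n IS expressible as a sum of two squares.
Step 3: Build a representation. Here n = 61 · 89 is a product of primes ≡ 1 (mod 4). Each prime p ≡ 1 (mod 4) is itself a sum of two squares; find a² by testing p − a² for a perfect square:
  61: 61 − 1² = 60, 61 − 2² = 57, 61 − 3² = 52, 61 − 4² = 45, 61 − 5² = 36 = 6² ⇒ 61 = 5² + 6².
  89: 89 − 1² = 88, 89 − 2² = 85, 89 − 3² = 80, 89 − 4² = 73, 89 − 5² = 64 = 8² ⇒ 89 = 5² + 8².
  Combine using the Brahmagupta–Fibonacci identity (a² + b²)(c² + d²) = (ac − bd)² + (ad + bc)² = (ac + bd)² + (ad − bc)²:
  61 · 89 = 5429: from (5² + 6²)(5² + 8²), take (5·5 − 6·8, 5·8 + 6·5) = (25 − 48, 40 + 30) = (-23, 70); dropping signs (only squares matter) gives (23, 70); check 23² + 70² = 529 + 4900 = 5429 ✓.
Step 4: Order so x ≤ y and verify: 23² + 70² = 529 + 4900 = 5429 = n. ✓

n = 5429 = 23² + 70² (one valid representation with x ≤ y).


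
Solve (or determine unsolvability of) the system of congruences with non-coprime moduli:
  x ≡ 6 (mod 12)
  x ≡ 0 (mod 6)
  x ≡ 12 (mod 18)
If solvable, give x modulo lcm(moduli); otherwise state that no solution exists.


Moduli 12, 6, 18 are not pairwise coprime, so CRT works modulo lcm(m_i) when all pairwise compatibility conditions hold.
Pairwise compatibility: gcd(m_i, m_j) must divide a_i - a_j for every pair.
Merge one congruence at a time:
  Start: x ≡ 6 (mod 12).
  Combine with x ≡ 0 (mod 6): gcd(12, 6) = 6; 0 - 6 = -6, which IS divisible by 6, so compatible.
    Write x = 6 + 12·t and substitute into x ≡ 0 (mod 6): 12·t ≡ 0 − 6 = -6 (mod 6).
    Divide the congruence (and modulus) by g = 6: 2·t ≡ -1 (mod 1).
    Modulo 1 every t works; take t = 0.
    Then x = 6 + 12·0 = 6, valid modulo lcm(12, 6) = 12: x ≡ 6 (mod 12).
  Combine with x ≡ 12 (mod 18): gcd(12, 18) = 6; 12 - 6 = 6, which IS divisible by 6, so compatible.
    Write x = 6 + 12·t and substitute into x ≡ 12 (mod 18): 12·t ≡ 12 − 6 = 6 (mod 18).
    Divide the congruence (and modulus) by g = 6: 2·t ≡ 1 (mod 3).
    The inverse of 2 mod 3 is 2 (since 2·2 = 4 = 1·3 + 1), so t ≡ 2·1 = 2 ≡ 2 (mod 3).
    Then x = 6 + 12·2 = 30, valid modulo lcm(12, 18) = 36: x ≡ 30 (mod 36).
Verify: 30 mod 12 = 6, 30 mod 6 = 0, 30 mod 18 = 12.

x ≡ 30 (mod 36).


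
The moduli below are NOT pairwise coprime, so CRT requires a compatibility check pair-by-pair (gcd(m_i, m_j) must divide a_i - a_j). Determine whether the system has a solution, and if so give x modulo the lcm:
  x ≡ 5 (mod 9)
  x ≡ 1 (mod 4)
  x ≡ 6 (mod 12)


Moduli 9, 4, 12 are not pairwise coprime, so CRT works modulo lcm(m_i) when all pairwise compatibility conditions hold.
Pairwise compatibility: gcd(m_i, m_j) must divide a_i - a_j for every pair.
Merge one congruence at a time:
  Start: x ≡ 5 (mod 9).
  Combine with x ≡ 1 (mod 4): gcd(9, 4) = 1; 1 - 5 = -4, which IS divisible by 1, so compatible.
    Write x = 5 + 9·t and substitute into x ≡ 1 (mod 4): 9·t ≡ 1 − 5 = -4 (mod 4).
    Reduce coefficients mod 4: 1·t ≡ 0 (mod 4).
    So t ≡ 0 (mod 4).
    Then x = 5 + 9·0 = 5, valid modulo lcm(9, 4) = 36: x ≡ 5 (mod 36).
  Combine with x ≡ 6 (mod 12): gcd(36, 12) = 12, and 6 - 5 = 1 is NOT divisible by 12.
    ⇒ system is inconsistent (no integer solution).

No solution (the system is inconsistent).


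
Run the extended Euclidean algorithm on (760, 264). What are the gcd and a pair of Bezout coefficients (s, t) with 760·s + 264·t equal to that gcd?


Euclidean algorithm on (760, 264) — divide until remainder is 0:
  760 = 2 · 264 + 232
  264 = 1 · 232 + 32
  232 = 7 · 32 + 8
  32 = 4 · 8 + 0
gcd(760, 264) = 8.
Track Bezout coefficients alongside the remainders: start with r₀ = 760 = a·1 + b·0 (s = 1, t = 0) and r₁ = 264 = a·0 + b·1 (s = 0, t = 1); each new remainder r_{k+1} = r_{k-1} − q_k·r_k inherits s_{k+1} = s_{k-1} − q_k·s_k, t_{k+1} = t_{k-1} − q_k·t_k, so r_k = a·s_k + b·t_k at every step:
  q = 2: r = 232, s = 1 − 2·0 = 1, t = 0 − 2·1 = -2  (check: 760·1 + 264·(-2) = 232)
  q = 1: r = 32, s = 0 − 1·1 = -1, t = 1 − 1·(-2) = 3  (check: 760·(-1) + 264·3 = 32)
  q = 7: r = 8, s = 1 − 7·(-1) = 8, t = -2 − 7·3 = -23  (check: 760·8 + 264·(-23) = 8)
The row with r = 8 (the gcd) gives the Bezout coefficients s = 8, t = -23.
Result: 760 · (8) + 264 · (-23) = 8.

gcd(760, 264) = 8; s = 8, t = -23 (check: 760·8 + 264·(-23) = 8).


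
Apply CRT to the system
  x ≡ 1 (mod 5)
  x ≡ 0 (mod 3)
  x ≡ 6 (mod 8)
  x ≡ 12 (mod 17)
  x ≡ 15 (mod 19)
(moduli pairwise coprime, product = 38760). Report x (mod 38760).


Product of moduli M = 5 · 3 · 8 · 17 · 19 = 38760.
Merge one congruence at a time:
  Start: x ≡ 1 (mod 5).
  Combine with x ≡ 0 (mod 3); new modulus lcm = 15.
    Write x = 1 + 5·t and substitute into x ≡ 0 (mod 3): 5·t ≡ 0 − 1 = -1 (mod 3).
    Reduce coefficients mod 3: 2·t ≡ 2 (mod 3).
    The inverse of 2 mod 3 is 2 (since 2·2 = 4 = 1·3 + 1), so t ≡ 2·2 = 4 ≡ 1 (mod 3).
    Then x = 1 + 5·1 = 6, valid modulo lcm(5, 3) = 15: x ≡ 6 (mod 15).
  Combine with x ≡ 6 (mod 8); new modulus lcm = 120.
    Write x = 6 + 15·t and substitute into x ≡ 6 (mod 8): 15·t ≡ 6 − 6 = 0 (mod 8).
    Reduce coefficients mod 8: 7·t ≡ 0 (mod 8).
    The inverse of 7 mod 8 is 7 (since 7·7 = 49 = 6·8 + 1), so t ≡ 7·0 = 0 ≡ 0 (mod 8).
    Then x = 6 + 15·0 = 6, valid modulo lcm(15, 8) = 120: x ≡ 6 (mod 120).
  Combine with x ≡ 12 (mod 17); new modulus lcm = 2040.
    Write x = 6 + 120·t and substitute into x ≡ 12 (mod 17): 120·t ≡ 12 − 6 = 6 (mod 17).
    Reduce coefficients mod 17: 1·t ≡ 6 (mod 17).
    So t ≡ 6 (mod 17).
    Then x = 6 + 120·6 = 726, valid modulo lcm(120, 17) = 2040: x ≡ 726 (mod 2040).
  Combine with x ≡ 15 (mod 19); new modulus lcm = 38760.
    Write x = 726 + 2040·t and substitute into x ≡ 15 (mod 19): 2040·t ≡ 15 − 726 = -711 (mod 19).
    Reduce coefficients mod 19: 7·t ≡ 11 (mod 19).
    The inverse of 7 mod 19 is 11 (since 7·11 = 77 = 4·19 + 1), so t ≡ 11·11 = 121 ≡ 7 (mod 19).
    Then x = 726 + 2040·7 = 15006, valid modulo lcm(2040, 19) = 38760: x ≡ 15006 (mod 38760).
Verify against each original: 15006 mod 5 = 1, 15006 mod 3 = 0, 15006 mod 8 = 6, 15006 mod 17 = 12, 15006 mod 19 = 15.

x ≡ 15006 (mod 38760).


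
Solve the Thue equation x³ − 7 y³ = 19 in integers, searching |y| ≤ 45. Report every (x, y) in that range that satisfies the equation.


The equation is x³ - 7y³ = 19. For fixed y, x³ = 7·y³ + 19, so a solution requires the RHS to be a perfect cube.
Strategy: iterate y from -45 to 45, compute RHS = 7·y³ + 19, and check whether it is a (positive or negative) perfect cube.
Check small values of y:
  y = 0: RHS = 19 is not a perfect cube.
  y = 1: RHS = 26 is not a perfect cube.
  y = -1: RHS = 12 is not a perfect cube.
  y = 2: RHS = 75 is not a perfect cube.
  y = -2: RHS = -37 is not a perfect cube.
  y = 3: RHS = 208 is not a perfect cube.
  y = -3: RHS = -170 is not a perfect cube.
Continuing the search up to |y| = 45 finds no solutions either.
No (x, y) in the scanned range satisfies the equation.

No integer solutions with |y| ≤ 45.


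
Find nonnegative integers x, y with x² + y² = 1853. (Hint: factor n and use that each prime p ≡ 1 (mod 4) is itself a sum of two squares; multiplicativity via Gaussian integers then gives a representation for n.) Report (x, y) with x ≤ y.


Step 1: Factor n = 1853 = 17 · 109.
Step 2: Check the mod-4 condition on each prime factor: 17 ≡ 1 (mod 4), exponent 1; 109 ≡ 1 (mod 4), exponent 1.
All primes ≡ 3 (mod 4) appear to even exponent (or don't appear), so by the two-squares theorem n IS expressible as a sum of two squares.
Step 3: Build a representation. Here n = 17 · 109 is a product of primes ≡ 1 (mod 4). Each prime p ≡ 1 (mod 4) is itself a sum of two squares; find a² by testing p − a² for a perfect square:
  17: 17 − 1² = 16 = 4² ⇒ 17 = 1² + 4².
  109: 109 − 1² = 108, 109 − 2² = 105, 109 − 3² = 100 = 10² ⇒ 109 = 3² + 10².
  Combine using the Brahmagupta–Fibonacci identity (a² + b²)(c² + d²) = (ac − bd)² + (ad + bc)² = (ac + bd)² + (ad − bc)²:
  17 · 109 = 1853: from (1² + 4²)(3² + 10²), take (1·3 − 4·10, 1·10 + 4·3) = (3 − 40, 10 + 12) = (-37, 22); dropping signs (only squares matter) gives (37, 22); check 37² + 22² = 1369 + 484 = 1853 ✓.
Step 4: Order so x ≤ y and verify: 22² + 37² = 484 + 1369 = 1853 = n. ✓

n = 1853 = 22² + 37² (one valid representation with x ≤ y).


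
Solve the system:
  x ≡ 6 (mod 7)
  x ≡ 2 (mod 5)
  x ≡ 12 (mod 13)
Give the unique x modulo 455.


Moduli 7, 5, 13 are pairwise coprime; by CRT there is a unique solution modulo M = 7 · 5 · 13 = 455.
Solve pairwise, accumulating the modulus:
  Start with x ≡ 6 (mod 7).
  Combine with x ≡ 2 (mod 5): since gcd(7, 5) = 1, we get a unique residue mod 35.
    Write x = 6 + 7·t and substitute into x ≡ 2 (mod 5): 7·t ≡ 2 − 6 = -4 (mod 5).
    Reduce coefficients mod 5: 2·t ≡ 1 (mod 5).
    The inverse of 2 mod 5 is 3 (since 2·3 = 6 = 1·5 + 1), so t ≡ 3·1 = 3 ≡ 3 (mod 5).
    Then x = 6 + 7·3 = 27, valid modulo lcm(7, 5) = 35: x ≡ 27 (mod 35).
  Combine with x ≡ 12 (mod 13): since gcd(35, 13) = 1, we get a unique residue mod 455.
    Write x = 27 + 35·t and substitute into x ≡ 12 (mod 13): 35·t ≡ 12 − 27 = -15 (mod 13).
    Reduce coefficients mod 13: 9·t ≡ 11 (mod 13).
    The inverse of 9 mod 13 is 3 (since 9·3 = 27 = 2·13 + 1), so t ≡ 3·11 = 33 ≡ 7 (mod 13).
    Then x = 27 + 35·7 = 272, valid modulo lcm(35, 13) = 455: x ≡ 272 (mod 455).
Verify: 272 mod 7 = 6 ✓, 272 mod 5 = 2 ✓, 272 mod 13 = 12 ✓.

x ≡ 272 (mod 455).


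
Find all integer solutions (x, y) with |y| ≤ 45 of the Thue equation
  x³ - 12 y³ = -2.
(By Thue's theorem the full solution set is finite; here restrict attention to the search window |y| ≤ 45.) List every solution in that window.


The equation is x³ - 12y³ = -2. For fixed y, x³ = 12·y³ − 2, so a solution requires the RHS to be a perfect cube.
Strategy: iterate y from -45 to 45, compute RHS = 12·y³ − 2, and check whether it is a (positive or negative) perfect cube.
Check small values of y:
  y = 0: RHS = -2 is not a perfect cube.
  y = 1: RHS = 10 is not a perfect cube.
  y = -1: RHS = -14 is not a perfect cube.
  y = 2: RHS = 94 is not a perfect cube.
  y = -2: RHS = -98 is not a perfect cube.
  y = 3: RHS = 322 is not a perfect cube.
  y = -3: RHS = -326 is not a perfect cube.
Continuing the search up to |y| = 45 finds no solutions either.
No (x, y) in the scanned range satisfies the equation.

No integer solutions with |y| ≤ 45.
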